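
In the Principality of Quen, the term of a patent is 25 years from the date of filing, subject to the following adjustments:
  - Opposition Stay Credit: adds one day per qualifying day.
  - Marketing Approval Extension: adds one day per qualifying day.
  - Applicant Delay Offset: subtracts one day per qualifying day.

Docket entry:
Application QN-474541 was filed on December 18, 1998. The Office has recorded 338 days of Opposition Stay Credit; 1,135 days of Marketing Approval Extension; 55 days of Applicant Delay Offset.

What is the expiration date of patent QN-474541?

November 5, 2027

Base term: filing date + 25 years → 18 December 2023.
Opposition Stay Credit: +338 days → 20 November 2024.
Marketing Approval Extension: +1135 days → 30 December 2027.
Applicant Delay Offset: −55 days → 5 November 2027.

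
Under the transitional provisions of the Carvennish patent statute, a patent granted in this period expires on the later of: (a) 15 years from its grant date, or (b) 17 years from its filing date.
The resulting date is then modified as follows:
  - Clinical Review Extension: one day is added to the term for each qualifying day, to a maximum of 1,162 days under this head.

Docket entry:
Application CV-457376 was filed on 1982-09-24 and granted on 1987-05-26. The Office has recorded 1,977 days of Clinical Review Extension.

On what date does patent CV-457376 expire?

July 31, 2005

(a) grant + 15 years → 26 May 2002.
(b) filing + 17 years → 24 September 1999.
Later of the two: 26 May 2002.
Clinical Review Extension: 1977 days claimed exceeds the 1162-day cap, so +1162 days → 31 July 2005.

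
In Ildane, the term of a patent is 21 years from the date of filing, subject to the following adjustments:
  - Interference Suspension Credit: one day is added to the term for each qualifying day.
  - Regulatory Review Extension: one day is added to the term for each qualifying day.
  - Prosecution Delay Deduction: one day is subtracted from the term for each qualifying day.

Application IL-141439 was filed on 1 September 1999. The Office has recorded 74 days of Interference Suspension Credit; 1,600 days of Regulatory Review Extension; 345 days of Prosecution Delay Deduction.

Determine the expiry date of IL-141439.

April 22, 2024

Base term: filing date + 21 years → 1 September 2020.
Interference Suspension Credit: +74 days → 14 November 2020.
Regulatory Review Extension: +1600 days → 2 April 2025.
Prosecution Delay Deduction: −345 days → 22 April 2024.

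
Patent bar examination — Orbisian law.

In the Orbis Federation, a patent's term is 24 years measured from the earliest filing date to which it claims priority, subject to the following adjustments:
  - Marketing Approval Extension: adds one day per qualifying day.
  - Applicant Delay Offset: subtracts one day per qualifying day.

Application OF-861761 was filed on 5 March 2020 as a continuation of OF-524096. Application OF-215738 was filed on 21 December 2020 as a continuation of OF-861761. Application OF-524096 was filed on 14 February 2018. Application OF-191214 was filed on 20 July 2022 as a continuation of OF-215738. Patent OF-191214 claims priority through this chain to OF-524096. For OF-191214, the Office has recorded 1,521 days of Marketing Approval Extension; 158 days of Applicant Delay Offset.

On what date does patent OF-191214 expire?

2045-11-08

Earliest priority filing: 14 February 2018.
Base term: 14 February 2018 + 24 years → 14 February 2042.
Marketing Approval Extension: +1521 days → 15 April 2046.
Applicant Delay Offset: −158 days → 8 November 2045.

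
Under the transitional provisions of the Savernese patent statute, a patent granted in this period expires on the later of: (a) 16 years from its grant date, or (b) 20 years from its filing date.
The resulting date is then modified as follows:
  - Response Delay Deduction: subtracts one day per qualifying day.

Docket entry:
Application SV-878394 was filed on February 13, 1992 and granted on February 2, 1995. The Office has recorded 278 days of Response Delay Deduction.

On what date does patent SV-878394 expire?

May 11, 2011

(a) grant + 16 years → 2 February 2011.
(b) filing + 20 years → 13 February 2012.
Later of the two: 13 February 2012.
Response Delay Deduction: −278 days → 11 May 2011.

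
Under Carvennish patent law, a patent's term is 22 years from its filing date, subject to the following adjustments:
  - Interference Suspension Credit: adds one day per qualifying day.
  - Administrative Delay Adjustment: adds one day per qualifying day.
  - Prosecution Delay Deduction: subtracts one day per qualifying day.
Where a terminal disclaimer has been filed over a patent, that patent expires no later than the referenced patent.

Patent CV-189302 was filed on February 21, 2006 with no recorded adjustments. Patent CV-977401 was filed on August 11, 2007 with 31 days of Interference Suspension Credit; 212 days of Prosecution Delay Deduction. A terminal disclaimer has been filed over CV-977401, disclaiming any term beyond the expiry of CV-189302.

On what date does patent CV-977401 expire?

February 21, 2028

Natural term of CV-977401:
  Base: filing + 22 years → 11 August 2029.
  Interference Suspension Credit: +31 days → 11 September 2029.
  Prosecution Delay Deduction: −212 days → 11 February 2029.
Expiry of referenced patent CV-189302:
  Base: filing + 22 years → 21 February 2028.
Terminal disclaimer: CV-977401 expires on the earlier of 11 February 2029 and 21 February 2028.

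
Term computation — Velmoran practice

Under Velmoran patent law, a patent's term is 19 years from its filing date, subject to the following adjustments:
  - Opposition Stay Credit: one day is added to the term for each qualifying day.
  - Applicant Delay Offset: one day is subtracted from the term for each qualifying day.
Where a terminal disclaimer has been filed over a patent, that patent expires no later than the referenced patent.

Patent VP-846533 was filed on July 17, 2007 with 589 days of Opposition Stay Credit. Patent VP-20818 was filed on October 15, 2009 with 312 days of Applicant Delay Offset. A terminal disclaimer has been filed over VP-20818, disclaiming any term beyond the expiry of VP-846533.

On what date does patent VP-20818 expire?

2027-12-08

Natural term of VP-20818:
  Base: filing + 19 years → 15 October 2028.
  Applicant Delay Offset: −312 days → 8 December 2027.
Expiry of referenced patent VP-846533:
  Base: filing + 19 years → 17 July 2026.
  Opposition Stay Credit: +589 days → 26 February 2028.
Terminal disclaimer: VP-20818 expires on the earlier of 8 December 2027 and 26 February 2028.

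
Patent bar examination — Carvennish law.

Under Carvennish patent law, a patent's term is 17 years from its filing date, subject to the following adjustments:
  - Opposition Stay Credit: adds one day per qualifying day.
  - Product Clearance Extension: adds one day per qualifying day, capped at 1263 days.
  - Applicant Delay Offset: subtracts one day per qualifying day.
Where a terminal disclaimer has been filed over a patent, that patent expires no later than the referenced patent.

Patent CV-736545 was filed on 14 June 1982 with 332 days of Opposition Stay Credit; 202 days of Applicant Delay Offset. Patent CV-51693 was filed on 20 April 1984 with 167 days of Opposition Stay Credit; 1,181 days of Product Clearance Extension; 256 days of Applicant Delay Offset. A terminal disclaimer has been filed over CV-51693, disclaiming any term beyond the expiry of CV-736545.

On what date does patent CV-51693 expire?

October 22, 1999

Natural term of CV-51693:
  Base: filing + 17 years → 20 April 2001.
  Opposition Stay Credit: +167 days → 4 October 2001.
  Product Clearance Extension: 1181 days (within the 1263-day cap) → +1181 days → 28 December 2004.
  Applicant Delay Offset: −256 days → 16 April 2004.
Expiry of referenced patent CV-736545:
  Base: filing + 17 years → 14 June 1999.
  Opposition Stay Credit: +332 days → 11 May 2000.
  Applicant Delay Offset: −202 days → 22 October 1999.
Terminal disclaimer: CV-51693 expires on the earlier of 16 April 2004 and 22 October 1999.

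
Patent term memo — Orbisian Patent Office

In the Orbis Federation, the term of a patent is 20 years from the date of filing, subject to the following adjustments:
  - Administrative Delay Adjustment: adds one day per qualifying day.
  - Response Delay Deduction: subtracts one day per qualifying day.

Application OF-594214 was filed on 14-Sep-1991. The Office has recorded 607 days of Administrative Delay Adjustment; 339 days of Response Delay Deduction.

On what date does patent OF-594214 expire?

June 8, 2012

Base term: filing date + 20 years → 14 September 2011.
Administrative Delay Adjustment: +607 days → 13 May 2013.
Response Delay Deduction: −339 days → 8 June 2012.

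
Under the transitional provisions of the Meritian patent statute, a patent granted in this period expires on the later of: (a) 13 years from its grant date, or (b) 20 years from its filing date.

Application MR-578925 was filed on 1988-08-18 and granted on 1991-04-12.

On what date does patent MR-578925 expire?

2008-08-18

(a) grant + 13 years → 12 April 2004.
(b) filing + 20 years → 18 August 2008.
Later of the two: 18 August 2008.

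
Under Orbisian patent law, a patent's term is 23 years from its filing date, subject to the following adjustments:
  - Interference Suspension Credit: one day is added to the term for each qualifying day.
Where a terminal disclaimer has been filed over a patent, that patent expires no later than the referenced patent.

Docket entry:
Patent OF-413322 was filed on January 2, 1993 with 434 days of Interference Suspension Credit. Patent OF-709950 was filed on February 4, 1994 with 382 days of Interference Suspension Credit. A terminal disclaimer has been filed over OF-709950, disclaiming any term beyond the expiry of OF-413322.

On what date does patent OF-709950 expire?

Natural term of OF-709950:
  Base: filing + 23 years → 4 February 2017.
  Interference Suspension Credit: +382 days → 21 February 2018.
Expiry of referenced patent OF-413322:
  Base: filing + 23 years → 2 January 2016.
  Interference Suspension Credit: +434 days → 11 March 2017.
Terminal disclaimer: OF-709950 expires on the earlier of 21 February 2018 and 11 March 2017.

March 11, 2017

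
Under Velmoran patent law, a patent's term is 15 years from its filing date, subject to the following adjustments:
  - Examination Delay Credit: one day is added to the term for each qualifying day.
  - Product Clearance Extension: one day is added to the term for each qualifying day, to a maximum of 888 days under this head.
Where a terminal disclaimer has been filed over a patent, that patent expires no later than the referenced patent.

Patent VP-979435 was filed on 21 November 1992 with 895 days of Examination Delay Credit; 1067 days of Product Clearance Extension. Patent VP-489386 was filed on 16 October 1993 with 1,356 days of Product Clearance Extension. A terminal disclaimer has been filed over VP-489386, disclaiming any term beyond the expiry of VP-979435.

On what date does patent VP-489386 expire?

Natural term of VP-489386:
  Base: filing + 15 years → 16 October 2008.
  Product Clearance Extension: 1356 days claimed exceeds the 888-day cap, so +888 days → 23 March 2011.
Expiry of referenced patent VP-979435:
  Base: filing + 15 years → 21 November 2007.
  Examination Delay Credit: +895 days → 4 May 2010.
  Product Clearance Extension: 1067 days claimed exceeds the 888-day cap, so +888 days → 8 October 2012.
Terminal disclaimer: VP-489386 expires on the earlier of 23 March 2011 and 8 October 2012.

March 23, 2011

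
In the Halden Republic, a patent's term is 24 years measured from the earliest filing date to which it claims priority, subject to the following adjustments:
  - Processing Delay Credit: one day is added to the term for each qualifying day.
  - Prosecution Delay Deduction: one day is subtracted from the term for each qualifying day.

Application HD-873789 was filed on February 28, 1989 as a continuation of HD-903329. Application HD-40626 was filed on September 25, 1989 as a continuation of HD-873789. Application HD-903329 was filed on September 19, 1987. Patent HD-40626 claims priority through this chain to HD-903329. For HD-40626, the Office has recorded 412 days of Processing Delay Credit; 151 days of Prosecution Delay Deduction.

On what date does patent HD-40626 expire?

June 6, 2012

Earliest priority filing: 19 September 1987.
Base term: 19 September 1987 + 24 years → 19 September 2011.
Processing Delay Credit: +412 days → 4 November 2012.
Prosecution Delay Deduction: −151 days → 6 June 2012.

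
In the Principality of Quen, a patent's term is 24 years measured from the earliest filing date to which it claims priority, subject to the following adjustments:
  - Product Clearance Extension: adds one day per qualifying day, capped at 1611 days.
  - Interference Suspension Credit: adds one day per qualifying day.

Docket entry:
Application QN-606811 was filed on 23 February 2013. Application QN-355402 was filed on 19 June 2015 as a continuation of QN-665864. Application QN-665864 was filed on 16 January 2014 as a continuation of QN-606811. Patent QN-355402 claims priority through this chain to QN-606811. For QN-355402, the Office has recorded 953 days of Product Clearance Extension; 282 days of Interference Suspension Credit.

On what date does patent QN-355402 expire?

2040-07-12

Earliest priority filing: 23 February 2013.
Base term: 23 February 2013 + 24 years → 23 February 2037.
Product Clearance Extension: 953 days (within the 1611-day cap) → +953 days → 4 October 2039.
Interference Suspension Credit: +282 days → 12 July 2040.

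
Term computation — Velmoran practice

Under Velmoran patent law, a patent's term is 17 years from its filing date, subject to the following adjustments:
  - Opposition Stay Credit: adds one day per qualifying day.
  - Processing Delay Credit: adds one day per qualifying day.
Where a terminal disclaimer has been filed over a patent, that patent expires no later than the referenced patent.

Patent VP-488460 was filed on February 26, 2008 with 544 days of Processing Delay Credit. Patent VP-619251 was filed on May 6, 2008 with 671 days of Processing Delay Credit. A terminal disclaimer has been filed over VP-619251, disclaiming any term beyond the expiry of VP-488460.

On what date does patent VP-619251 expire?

2026-08-24

Natural term of VP-619251:
  Base: filing + 17 years → 6 May 2025.
  Processing Delay Credit: +671 days → 8 March 2027.
Expiry of referenced patent VP-488460:
  Base: filing + 17 years → 26 February 2025.
  Processing Delay Credit: +544 days → 24 August 2026.
Terminal disclaimer: VP-619251 expires on the earlier of 8 March 2027 and 24 August 2026.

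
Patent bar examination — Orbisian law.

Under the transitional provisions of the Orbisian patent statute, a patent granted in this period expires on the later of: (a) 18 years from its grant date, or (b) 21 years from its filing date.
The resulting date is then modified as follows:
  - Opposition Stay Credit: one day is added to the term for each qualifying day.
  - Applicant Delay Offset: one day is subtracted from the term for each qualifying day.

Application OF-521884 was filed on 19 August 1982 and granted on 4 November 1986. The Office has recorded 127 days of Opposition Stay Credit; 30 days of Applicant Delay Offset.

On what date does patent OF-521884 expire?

2005-02-09

(a) grant + 18 years → 4 November 2004.
(b) filing + 21 years → 19 August 2003.
Later of the two: 4 November 2004.
Opposition Stay Credit: +127 days → 11 March 2005.
Applicant Delay Offset: −30 days → 9 February 2005.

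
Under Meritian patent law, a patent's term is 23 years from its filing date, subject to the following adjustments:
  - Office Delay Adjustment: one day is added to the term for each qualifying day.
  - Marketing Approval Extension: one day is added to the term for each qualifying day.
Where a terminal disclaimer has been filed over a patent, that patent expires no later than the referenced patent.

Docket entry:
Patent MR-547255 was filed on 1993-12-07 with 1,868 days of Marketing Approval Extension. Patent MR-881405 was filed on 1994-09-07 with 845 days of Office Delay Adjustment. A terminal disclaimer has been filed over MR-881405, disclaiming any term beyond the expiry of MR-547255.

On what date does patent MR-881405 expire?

2019-12-31

Natural term of MR-881405:
  Base: filing + 23 years → 7 September 2017.
  Office Delay Adjustment: +845 days → 31 December 2019.
Expiry of referenced patent MR-547255:
  Base: filing + 23 years → 7 December 2016.
  Marketing Approval Extension: +1868 days → 18 January 2022.
Terminal disclaimer: MR-881405 expires on the earlier of 31 December 2019 and 18 January 2022.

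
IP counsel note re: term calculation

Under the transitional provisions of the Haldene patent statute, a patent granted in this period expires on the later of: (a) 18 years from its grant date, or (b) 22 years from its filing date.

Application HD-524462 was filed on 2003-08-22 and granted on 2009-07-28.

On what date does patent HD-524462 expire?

(a) grant + 18 years → 28 July 2027.
(b) filing + 22 years → 22 August 2025.
Later of the two: 28 July 2027.

July 28, 2027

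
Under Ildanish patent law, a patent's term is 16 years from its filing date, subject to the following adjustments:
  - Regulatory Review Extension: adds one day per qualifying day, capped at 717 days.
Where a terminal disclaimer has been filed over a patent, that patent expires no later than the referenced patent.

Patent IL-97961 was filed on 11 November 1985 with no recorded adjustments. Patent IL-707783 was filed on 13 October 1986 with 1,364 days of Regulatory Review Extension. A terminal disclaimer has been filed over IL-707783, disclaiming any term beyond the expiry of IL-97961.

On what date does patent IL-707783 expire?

Natural term of IL-707783:
  Base: filing + 16 years → 13 October 2002.
  Regulatory Review Extension: 1364 days claimed exceeds the 717-day cap, so +717 days → 29 September 2004.
Expiry of referenced patent IL-97961:
  Base: filing + 16 years → 11 November 2001.
Terminal disclaimer: IL-707783 expires on the earlier of 29 September 2004 and 11 November 2001.

November 11, 2001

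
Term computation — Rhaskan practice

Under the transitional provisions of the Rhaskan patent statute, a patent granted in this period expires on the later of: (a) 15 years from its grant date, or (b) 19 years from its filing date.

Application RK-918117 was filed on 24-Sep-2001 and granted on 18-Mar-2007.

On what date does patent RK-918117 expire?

(a) grant + 15 years → 18 March 2022.
(b) filing + 19 years → 24 September 2020.
Later of the two: 18 March 2022.

2022-03-18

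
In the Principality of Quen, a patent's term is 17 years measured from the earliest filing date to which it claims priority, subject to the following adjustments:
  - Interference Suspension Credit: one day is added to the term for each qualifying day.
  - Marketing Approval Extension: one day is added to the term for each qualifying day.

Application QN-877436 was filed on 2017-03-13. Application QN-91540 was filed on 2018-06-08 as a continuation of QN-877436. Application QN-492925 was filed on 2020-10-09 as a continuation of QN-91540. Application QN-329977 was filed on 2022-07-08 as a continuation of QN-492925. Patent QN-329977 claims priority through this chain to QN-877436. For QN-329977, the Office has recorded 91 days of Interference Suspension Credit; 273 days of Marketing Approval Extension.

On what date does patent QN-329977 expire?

2035-03-12

Earliest priority filing: 13 March 2017.
Base term: 13 March 2017 + 17 years → 13 March 2034.
Interference Suspension Credit: +91 days → 12 June 2034.
Marketing Approval Extension: +273 days → 12 March 2035.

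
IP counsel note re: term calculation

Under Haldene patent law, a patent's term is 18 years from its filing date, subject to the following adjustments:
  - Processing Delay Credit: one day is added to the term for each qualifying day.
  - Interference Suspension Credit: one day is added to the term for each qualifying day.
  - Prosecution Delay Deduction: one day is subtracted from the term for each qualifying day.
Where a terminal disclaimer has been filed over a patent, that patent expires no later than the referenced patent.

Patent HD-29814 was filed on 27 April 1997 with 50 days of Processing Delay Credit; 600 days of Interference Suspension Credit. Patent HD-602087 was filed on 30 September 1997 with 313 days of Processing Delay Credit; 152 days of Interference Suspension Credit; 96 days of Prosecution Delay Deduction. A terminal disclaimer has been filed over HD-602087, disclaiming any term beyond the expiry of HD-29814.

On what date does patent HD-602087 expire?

Natural term of HD-602087:
  Base: filing + 18 years → 30 September 2015.
  Processing Delay Credit: +313 days → 8 August 2016.
  Interference Suspension Credit: +152 days → 7 January 2017.
  Prosecution Delay Deduction: −96 days → 3 October 2016.
Expiry of referenced patent HD-29814:
  Base: filing + 18 years → 27 April 2015.
  Processing Delay Credit: +50 days → 16 June 2015.
  Interference Suspension Credit: +600 days → 5 February 2017.
Terminal disclaimer: HD-602087 expires on the earlier of 3 October 2016 and 5 February 2017.

2016-10-03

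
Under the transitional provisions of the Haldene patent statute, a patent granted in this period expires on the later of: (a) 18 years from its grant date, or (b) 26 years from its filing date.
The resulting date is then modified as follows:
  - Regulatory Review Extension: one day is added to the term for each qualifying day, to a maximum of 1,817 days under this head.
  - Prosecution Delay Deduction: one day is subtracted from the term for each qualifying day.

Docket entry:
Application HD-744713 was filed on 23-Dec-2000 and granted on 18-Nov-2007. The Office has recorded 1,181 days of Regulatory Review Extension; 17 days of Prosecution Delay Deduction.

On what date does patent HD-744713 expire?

(a) grant + 18 years → 18 November 2025.
(b) filing + 26 years → 23 December 2026.
Later of the two: 23 December 2026.
Regulatory Review Extension: 1181 days (within the 1817-day cap) → +1181 days → 18 March 2030.
Prosecution Delay Deduction: −17 days → 1 March 2030.

March 1, 2030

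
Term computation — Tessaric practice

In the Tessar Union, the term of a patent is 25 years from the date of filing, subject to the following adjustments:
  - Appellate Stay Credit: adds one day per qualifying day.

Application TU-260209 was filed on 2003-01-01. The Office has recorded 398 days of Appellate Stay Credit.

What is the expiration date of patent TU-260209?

2029-02-02

Base term: filing date + 25 years → 1 January 2028.
Appellate Stay Credit: +398 days → 2 February 2029.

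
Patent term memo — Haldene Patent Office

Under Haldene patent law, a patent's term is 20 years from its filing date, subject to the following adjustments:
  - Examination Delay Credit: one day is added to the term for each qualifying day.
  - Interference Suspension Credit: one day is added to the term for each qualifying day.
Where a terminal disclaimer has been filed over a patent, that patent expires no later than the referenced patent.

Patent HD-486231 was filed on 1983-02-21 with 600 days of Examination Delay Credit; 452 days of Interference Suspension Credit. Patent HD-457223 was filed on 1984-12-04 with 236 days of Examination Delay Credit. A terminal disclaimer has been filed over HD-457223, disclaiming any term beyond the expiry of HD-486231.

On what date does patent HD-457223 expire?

July 28, 2005

Natural term of HD-457223:
  Base: filing + 20 years → 4 December 2004.
  Examination Delay Credit: +236 days → 28 July 2005.
Expiry of referenced patent HD-486231:
  Base: filing + 20 years → 21 February 2003.
  Examination Delay Credit: +600 days → 13 October 2004.
  Interference Suspension Credit: +452 days → 8 January 2006.
Terminal disclaimer: HD-457223 expires on the earlier of 28 July 2005 and 8 January 2006.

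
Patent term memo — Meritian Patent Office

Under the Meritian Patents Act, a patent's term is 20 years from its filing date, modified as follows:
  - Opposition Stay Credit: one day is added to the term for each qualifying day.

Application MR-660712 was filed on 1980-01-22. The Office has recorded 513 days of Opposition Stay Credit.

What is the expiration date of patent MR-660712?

Base term: filing date + 20 years → 22 January 2000.
Opposition Stay Credit: +513 days → 18 June 2001.

June 18, 2001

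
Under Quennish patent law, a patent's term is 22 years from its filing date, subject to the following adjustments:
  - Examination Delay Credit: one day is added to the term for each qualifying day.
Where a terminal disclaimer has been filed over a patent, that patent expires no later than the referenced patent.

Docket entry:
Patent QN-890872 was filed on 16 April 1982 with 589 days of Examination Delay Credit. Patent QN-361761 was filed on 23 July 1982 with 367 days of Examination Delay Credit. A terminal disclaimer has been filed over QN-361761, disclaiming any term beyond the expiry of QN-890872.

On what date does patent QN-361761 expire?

July 25, 2005

Natural term of QN-361761:
  Base: filing + 22 years → 23 July 2004.
  Examination Delay Credit: +367 days → 25 July 2005.
Expiry of referenced patent QN-890872:
  Base: filing + 22 years → 16 April 2004.
  Examination Delay Credit: +589 days → 26 November 2005.
Terminal disclaimer: QN-361761 expires on the earlier of 25 July 2005 and 26 November 2005.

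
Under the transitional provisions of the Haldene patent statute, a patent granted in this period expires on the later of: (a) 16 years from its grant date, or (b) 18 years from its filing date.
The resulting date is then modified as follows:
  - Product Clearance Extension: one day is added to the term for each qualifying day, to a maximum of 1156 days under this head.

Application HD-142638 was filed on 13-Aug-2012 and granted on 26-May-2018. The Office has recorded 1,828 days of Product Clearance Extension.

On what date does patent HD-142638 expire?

(a) grant + 16 years → 26 May 2034.
(b) filing + 18 years → 13 August 2030.
Later of the two: 26 May 2034.
Product Clearance Extension: 1828 days claimed exceeds the 1156-day cap, so +1156 days → 25 July 2037.

2037-07-25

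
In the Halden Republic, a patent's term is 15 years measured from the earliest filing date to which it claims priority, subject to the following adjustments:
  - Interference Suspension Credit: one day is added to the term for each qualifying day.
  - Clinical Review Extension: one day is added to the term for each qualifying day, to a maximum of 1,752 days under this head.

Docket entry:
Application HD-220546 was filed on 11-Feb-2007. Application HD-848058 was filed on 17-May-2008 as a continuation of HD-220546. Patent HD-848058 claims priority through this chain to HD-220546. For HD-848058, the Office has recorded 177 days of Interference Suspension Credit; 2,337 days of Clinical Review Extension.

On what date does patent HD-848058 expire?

2027-05-25

Earliest priority filing: 11 February 2007.
Base term: 11 February 2007 + 15 years → 11 February 2022.
Interference Suspension Credit: +177 days → 7 August 2022.
Clinical Review Extension: 2337 days claimed exceeds the 1752-day cap, so +1752 days → 25 May 2027.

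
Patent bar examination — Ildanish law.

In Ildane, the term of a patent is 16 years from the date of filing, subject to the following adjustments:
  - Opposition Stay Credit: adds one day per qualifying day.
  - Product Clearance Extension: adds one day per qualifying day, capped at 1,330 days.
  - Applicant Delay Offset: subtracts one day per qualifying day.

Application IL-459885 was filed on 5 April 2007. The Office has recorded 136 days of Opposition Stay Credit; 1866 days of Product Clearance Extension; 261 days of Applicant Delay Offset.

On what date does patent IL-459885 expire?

Base term: filing date + 16 years → 5 April 2023.
Opposition Stay Credit: +136 days → 19 August 2023.
Product Clearance Extension: 1866 days claimed exceeds the 1330-day cap, so +1330 days → 10 April 2027.
Applicant Delay Offset: −261 days → 23 July 2026.

2026-07-23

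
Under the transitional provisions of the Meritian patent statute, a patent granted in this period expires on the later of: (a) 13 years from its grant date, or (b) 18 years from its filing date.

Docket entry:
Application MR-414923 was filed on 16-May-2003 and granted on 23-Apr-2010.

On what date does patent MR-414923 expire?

(a) grant + 13 years → 23 April 2023.
(b) filing + 18 years → 16 May 2021.
Later of the two: 23 April 2023.

2023-04-23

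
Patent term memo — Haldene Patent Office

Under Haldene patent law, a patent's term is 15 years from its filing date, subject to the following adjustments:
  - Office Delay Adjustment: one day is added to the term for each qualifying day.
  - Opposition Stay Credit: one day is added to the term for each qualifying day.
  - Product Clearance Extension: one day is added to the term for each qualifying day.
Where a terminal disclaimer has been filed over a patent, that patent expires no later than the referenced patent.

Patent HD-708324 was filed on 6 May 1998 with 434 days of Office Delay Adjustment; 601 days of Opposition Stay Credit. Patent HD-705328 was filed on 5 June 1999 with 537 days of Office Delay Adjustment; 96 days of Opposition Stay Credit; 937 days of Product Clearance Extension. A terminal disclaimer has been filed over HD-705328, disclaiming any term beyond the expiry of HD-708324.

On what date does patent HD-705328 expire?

Natural term of HD-705328:
  Base: filing + 15 years → 5 June 2014.
  Office Delay Adjustment: +537 days → 24 November 2015.
  Opposition Stay Credit: +96 days → 28 February 2016.
  Product Clearance Extension: +937 days → 22 September 2018.
Expiry of referenced patent HD-708324:
  Base: filing + 15 years → 6 May 2013.
  Office Delay Adjustment: +434 days → 14 July 2014.
  Opposition Stay Credit: +601 days → 6 March 2016.
Terminal disclaimer: HD-705328 expires on the earlier of 22 September 2018 and 6 March 2016.

March 6, 2016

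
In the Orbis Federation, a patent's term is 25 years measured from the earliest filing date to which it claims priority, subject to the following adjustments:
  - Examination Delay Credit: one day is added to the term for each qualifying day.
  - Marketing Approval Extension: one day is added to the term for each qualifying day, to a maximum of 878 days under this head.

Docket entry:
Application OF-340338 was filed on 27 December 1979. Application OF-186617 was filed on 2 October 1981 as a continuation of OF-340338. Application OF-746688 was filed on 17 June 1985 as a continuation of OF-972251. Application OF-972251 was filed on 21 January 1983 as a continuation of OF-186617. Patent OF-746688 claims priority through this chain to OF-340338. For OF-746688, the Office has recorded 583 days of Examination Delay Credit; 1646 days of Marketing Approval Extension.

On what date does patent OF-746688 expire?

2008-12-27

Earliest priority filing: 27 December 1979.
Base term: 27 December 1979 + 25 years → 27 December 2004.
Examination Delay Credit: +583 days → 2 August 2006.
Marketing Approval Extension: 1646 days claimed exceeds the 878-day cap, so +878 days → 27 December 2008.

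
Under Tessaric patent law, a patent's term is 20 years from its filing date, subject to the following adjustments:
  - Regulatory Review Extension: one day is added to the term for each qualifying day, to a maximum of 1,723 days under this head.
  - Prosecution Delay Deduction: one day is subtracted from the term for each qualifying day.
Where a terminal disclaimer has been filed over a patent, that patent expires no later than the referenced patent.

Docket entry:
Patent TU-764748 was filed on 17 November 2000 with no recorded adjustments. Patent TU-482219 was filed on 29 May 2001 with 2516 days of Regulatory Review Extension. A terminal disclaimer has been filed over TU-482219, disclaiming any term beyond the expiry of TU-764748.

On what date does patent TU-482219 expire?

2020-11-17

Natural term of TU-482219:
  Base: filing + 20 years → 29 May 2021.
  Regulatory Review Extension: 2516 days claimed exceeds the 1723-day cap, so +1723 days → 15 February 2026.
Expiry of referenced patent TU-764748:
  Base: filing + 20 years → 17 November 2020.
Terminal disclaimer: TU-482219 expires on the earlier of 15 February 2026 and 17 November 2020.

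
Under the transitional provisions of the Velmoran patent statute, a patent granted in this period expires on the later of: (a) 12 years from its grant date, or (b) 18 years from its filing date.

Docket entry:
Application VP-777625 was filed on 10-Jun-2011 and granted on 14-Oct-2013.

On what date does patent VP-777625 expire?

(a) grant + 12 years → 14 October 2025.
(b) filing + 18 years → 10 June 2029.
Later of the two: 10 June 2029.

June 10, 2029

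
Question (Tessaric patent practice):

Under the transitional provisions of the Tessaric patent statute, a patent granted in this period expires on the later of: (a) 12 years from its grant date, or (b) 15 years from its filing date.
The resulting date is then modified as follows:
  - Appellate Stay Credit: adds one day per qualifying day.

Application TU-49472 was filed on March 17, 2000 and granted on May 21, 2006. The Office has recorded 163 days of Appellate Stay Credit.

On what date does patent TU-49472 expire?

2018-10-31

(a) grant + 12 years → 21 May 2018.
(b) filing + 15 years → 17 March 2015.
Later of the two: 21 May 2018.
Appellate Stay Credit: +163 days → 31 October 2018.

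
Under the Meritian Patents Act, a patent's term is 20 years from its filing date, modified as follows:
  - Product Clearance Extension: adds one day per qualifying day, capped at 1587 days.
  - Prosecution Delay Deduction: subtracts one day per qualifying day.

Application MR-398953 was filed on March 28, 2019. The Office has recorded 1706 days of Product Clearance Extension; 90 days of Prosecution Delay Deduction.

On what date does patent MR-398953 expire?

Base term: filing date + 20 years → 28 March 2039.
Product Clearance Extension: 1706 days claimed exceeds the 1587-day cap, so +1587 days → 1 August 2043.
Prosecution Delay Deduction: −90 days → 3 May 2043.

2043-05-03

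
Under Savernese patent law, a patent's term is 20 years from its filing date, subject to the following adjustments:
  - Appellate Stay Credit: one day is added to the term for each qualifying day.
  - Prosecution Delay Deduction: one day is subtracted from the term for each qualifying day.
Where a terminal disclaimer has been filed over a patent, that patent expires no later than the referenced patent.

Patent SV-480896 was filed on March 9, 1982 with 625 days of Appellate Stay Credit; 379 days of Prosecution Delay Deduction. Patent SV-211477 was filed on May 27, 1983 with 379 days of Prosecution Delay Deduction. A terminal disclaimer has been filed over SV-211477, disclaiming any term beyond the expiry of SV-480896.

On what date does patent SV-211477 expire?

Natural term of SV-211477:
  Base: filing + 20 years → 27 May 2003.
  Prosecution Delay Deduction: −379 days → 13 May 2002.
Expiry of referenced patent SV-480896:
  Base: filing + 20 years → 9 March 2002.
  Appellate Stay Credit: +625 days → 24 November 2003.
  Prosecution Delay Deduction: −379 days → 10 November 2002.
Terminal disclaimer: SV-211477 expires on the earlier of 13 May 2002 and 10 November 2002.

May 13, 2002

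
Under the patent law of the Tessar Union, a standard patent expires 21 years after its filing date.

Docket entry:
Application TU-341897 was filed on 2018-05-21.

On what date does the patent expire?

Filing date + 21 years → 21 May 2039.

May 21, 2039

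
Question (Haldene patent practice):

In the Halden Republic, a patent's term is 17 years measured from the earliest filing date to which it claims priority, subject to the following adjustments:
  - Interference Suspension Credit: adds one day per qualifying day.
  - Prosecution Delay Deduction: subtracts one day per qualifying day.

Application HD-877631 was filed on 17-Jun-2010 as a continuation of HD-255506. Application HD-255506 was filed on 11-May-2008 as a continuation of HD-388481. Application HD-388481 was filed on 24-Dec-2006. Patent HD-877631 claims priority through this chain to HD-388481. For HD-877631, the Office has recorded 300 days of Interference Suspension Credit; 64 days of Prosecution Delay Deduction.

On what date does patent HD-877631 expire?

2024-08-16

Earliest priority filing: 24 December 2006.
Base term: 24 December 2006 + 17 years → 24 December 2023.
Interference Suspension Credit: +300 days → 19 October 2024.
Prosecution Delay Deduction: −64 days → 16 August 2024.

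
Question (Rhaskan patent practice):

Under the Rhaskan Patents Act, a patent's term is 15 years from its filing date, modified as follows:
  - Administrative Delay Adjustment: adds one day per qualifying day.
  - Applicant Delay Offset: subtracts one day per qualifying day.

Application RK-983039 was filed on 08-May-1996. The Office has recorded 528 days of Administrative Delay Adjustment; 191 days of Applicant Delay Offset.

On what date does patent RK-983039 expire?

2012-04-09

Base term: filing date + 15 years → 8 May 2011.
Administrative Delay Adjustment: +528 days → 17 October 2012.
Applicant Delay Offset: −191 days → 9 April 2012.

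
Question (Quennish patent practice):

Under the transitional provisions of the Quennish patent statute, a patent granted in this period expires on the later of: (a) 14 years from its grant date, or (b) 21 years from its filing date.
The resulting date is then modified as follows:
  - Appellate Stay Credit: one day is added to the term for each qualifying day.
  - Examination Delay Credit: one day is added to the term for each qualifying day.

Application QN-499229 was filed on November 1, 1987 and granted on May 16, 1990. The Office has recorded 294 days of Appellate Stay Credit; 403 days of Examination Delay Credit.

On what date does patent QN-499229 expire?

2010-09-29

(a) grant + 14 years → 16 May 2004.
(b) filing + 21 years → 1 November 2008.
Later of the two: 1 November 2008.
Appellate Stay Credit: +294 days → 22 August 2009.
Examination Delay Credit: +403 days → 29 September 2010.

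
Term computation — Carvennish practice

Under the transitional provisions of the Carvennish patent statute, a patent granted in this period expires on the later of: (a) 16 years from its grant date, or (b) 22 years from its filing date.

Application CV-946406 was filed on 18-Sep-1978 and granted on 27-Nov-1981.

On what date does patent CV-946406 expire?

September 18, 2000

(a) grant + 16 years → 27 November 1997.
(b) filing + 22 years → 18 September 2000.
Later of the two: 18 September 2000.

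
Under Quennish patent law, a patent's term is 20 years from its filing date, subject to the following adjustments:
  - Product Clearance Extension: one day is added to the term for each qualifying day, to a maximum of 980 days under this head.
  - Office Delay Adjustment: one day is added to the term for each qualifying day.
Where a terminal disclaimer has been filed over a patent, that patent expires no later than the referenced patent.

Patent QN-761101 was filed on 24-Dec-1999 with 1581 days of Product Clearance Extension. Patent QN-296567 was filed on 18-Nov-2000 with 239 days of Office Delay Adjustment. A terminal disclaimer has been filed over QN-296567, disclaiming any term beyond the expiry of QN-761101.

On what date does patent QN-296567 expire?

Natural term of QN-296567:
  Base: filing + 20 years → 18 November 2020.
  Office Delay Adjustment: +239 days → 15 July 2021.
Expiry of referenced patent QN-761101:
  Base: filing + 20 years → 24 December 2019.
  Product Clearance Extension: 1581 days claimed exceeds the 980-day cap, so +980 days → 30 August 2022.
Terminal disclaimer: QN-296567 expires on the earlier of 15 July 2021 and 30 August 2022.

2021-07-15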